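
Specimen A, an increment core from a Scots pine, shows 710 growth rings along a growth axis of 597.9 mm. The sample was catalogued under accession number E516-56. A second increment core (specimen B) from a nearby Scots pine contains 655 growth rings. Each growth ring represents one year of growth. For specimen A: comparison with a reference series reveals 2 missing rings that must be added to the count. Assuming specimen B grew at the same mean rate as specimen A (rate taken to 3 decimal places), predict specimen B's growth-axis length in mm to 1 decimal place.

Specimen A: after corrections the count is 710 + 2 = 712 growth rings.
A: 597.9 mm over 712 years gives 597.9 / 712 ≈ 0.840 mm per year.
B's length ≈ 0.840 × 655 = 550.2 mm.

550.2 mm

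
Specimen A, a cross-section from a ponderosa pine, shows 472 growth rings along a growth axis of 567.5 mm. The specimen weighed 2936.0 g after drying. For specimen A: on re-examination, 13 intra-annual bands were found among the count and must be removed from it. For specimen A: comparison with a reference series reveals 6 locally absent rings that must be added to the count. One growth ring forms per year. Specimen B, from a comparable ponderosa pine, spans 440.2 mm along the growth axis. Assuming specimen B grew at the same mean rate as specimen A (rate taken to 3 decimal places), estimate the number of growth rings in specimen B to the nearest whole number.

Specimen A: after corrections the count is 472 − 13 + 6 = 465 growth rings.
A: Extension rate ≈ 567.5 / 465 = 1.220 mm/yr.
For B, 440.2 / 1.220 = 360.82 years ≈ 361 growth rings.

361 growth rings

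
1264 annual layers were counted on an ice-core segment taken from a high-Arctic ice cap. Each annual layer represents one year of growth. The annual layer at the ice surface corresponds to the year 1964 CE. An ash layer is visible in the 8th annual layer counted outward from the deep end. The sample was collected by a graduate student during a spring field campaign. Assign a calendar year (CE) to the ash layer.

The ash layer sits at annual layer 8 from the deep end, so 1264 − 8 = 1256 annual layers formed after it.
The annual layer at the ice surface is 1964 CE, so the ash layer dates to 1964 − 1256 = 708 CE.

708 CE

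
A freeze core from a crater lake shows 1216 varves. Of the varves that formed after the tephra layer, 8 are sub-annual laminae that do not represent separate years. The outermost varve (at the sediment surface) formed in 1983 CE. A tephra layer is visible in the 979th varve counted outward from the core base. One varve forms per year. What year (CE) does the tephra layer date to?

1216 − 979 = 237 varves lie beyond the tephra layer toward the sediment surface.
Excluding 8 false varves: 237 − 8 = 229.
1983 − 229 = 1754 CE.

1754 CE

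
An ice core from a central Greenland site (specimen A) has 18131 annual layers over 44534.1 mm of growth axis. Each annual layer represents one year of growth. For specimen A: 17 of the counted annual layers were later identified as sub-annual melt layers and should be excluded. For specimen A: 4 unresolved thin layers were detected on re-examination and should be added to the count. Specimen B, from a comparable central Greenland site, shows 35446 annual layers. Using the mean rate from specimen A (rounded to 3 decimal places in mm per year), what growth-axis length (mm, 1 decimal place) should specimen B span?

Specimen A: adjusted count: 18131 − 17 + 4 = 18118 annual layers.
A: Extension rate ≈ 44534.1 / 18118 = 2.458 mm per year.
B's length ≈ 2.458 × 35446 = 87126.3 mm.

87126.3 mm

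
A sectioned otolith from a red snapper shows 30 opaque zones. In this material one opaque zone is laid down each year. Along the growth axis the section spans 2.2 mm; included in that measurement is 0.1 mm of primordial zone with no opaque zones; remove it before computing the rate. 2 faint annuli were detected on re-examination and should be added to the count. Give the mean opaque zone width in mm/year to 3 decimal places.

True opaque zone count = 30 + 2 = 32.
The growth record spans 2.2 − 0.1 = 2.1 mm.
Mean rate = 2.1 mm / 32 years ≈ 0.066 mm/year.

0.066 mm/year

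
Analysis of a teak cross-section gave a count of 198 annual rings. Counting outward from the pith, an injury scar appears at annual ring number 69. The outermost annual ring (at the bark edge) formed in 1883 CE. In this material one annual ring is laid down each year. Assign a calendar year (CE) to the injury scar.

198 − 69 = 129 annual rings lie beyond the injury scar toward the bark edge.
1883 − 129 = 1754 CE.

1754 CE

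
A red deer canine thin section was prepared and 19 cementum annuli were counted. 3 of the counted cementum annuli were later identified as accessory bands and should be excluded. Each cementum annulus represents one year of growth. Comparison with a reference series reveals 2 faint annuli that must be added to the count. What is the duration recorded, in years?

Correcting the raw count gives 19 − 3 + 2 = 18 true cementum annuli.
One cementum annulus per year makes the duration 18 years.

18 yr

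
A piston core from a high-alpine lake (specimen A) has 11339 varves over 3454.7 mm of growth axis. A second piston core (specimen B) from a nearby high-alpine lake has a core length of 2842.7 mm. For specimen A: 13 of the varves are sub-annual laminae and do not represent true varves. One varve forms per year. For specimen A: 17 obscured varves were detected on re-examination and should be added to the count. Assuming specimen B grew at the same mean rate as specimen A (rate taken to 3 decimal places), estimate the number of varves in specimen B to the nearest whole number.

9320 varves

Specimen A: true varve count = 11339 − 13 + 17 = 11343.
A: Extension rate ≈ 3454.7 / 11343 = 0.305 mm per year.
Specimen B: 2842.7 mm / 0.305 mm per year = 9320.33 years ≈ 9320 varves.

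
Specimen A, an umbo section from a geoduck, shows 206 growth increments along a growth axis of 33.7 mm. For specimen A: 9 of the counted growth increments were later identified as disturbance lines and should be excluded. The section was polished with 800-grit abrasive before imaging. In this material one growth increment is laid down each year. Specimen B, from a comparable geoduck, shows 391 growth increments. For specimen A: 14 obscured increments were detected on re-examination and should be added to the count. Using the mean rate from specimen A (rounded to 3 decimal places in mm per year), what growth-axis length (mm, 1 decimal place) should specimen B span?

Specimen A: after corrections the count is 206 − 9 + 14 = 211 growth increments.
A: 33.7 mm over 211 years gives 33.7 / 211 ≈ 0.160 mm/year.
For B, 0.160 mm/year × 391 years = 62.6 mm.

62.6 mm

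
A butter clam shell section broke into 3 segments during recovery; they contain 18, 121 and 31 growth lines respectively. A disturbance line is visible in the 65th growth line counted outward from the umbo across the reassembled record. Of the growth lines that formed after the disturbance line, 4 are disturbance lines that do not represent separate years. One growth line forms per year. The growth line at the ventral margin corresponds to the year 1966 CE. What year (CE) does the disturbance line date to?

Total growth lines = 18 + 121 + 31 = 170.
Between growth line 65 and the ventral margin there are 170 − 65 = 105 growth lines.
Excluding 4 false growth lines: 105 − 4 = 101.
Counting back 101 years from 1966 CE places the disturbance line in 1966 − 101 = 1865 CE.

1865 CE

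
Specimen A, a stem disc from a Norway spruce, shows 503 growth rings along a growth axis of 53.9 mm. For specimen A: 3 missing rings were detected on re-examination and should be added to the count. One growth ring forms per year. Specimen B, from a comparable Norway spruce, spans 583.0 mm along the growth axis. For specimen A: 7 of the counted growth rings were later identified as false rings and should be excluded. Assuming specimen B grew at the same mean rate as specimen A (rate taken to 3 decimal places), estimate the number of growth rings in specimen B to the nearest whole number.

Specimen A: after corrections the count is 503 − 7 + 3 = 499 growth rings.
A: Mean rate = 53.9 mm / 499 years ≈ 0.108 mm per year.
B spans 583.0 / 0.108 = 5398.15 years ≈ 5398 growth rings.

5398 growth rings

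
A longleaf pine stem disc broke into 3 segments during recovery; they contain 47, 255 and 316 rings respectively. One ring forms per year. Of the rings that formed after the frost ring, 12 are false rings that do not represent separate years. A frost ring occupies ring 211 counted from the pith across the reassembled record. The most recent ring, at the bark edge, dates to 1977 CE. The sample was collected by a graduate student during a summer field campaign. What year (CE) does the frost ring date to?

Total rings = 47 + 255 + 316 = 618.
Between ring 211 and the bark edge there are 618 − 211 = 407 rings.
407 − 12 false = 395 true rings after the frost ring.
1977 − 395 = 1582 CE.

1582 CE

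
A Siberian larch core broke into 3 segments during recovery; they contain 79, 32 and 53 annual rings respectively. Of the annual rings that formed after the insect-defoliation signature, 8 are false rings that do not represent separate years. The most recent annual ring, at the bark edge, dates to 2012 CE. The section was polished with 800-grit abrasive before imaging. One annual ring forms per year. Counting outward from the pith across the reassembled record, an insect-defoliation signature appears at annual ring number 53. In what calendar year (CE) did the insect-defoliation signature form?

Total annual rings = 79 + 32 + 53 = 164.
The insect-defoliation signature sits at annual ring 53 from the pith, so 164 − 53 = 111 annual rings formed after it.
111 − 8 false = 103 true annual rings after the insect-defoliation signature.
2012 − 103 = 1909 CE.

1909 CE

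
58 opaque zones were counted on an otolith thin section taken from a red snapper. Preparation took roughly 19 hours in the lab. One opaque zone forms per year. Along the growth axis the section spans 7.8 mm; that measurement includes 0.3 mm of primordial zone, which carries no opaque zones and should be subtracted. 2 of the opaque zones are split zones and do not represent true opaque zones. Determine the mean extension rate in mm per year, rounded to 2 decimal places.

0.13 mm per year

True opaque zone count = 58 − 2 = 56.
Net length = 7.8 − 0.3 = 7.5 mm.
7.5 mm over 56 years gives 7.5 / 56 ≈ 0.13 mm per year.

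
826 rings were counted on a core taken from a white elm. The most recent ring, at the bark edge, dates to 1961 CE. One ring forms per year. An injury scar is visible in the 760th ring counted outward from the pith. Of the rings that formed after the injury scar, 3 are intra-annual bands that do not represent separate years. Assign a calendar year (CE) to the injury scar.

826 − 760 = 66 rings lie beyond the injury scar toward the bark edge.
Excluding 3 false rings: 66 − 3 = 63.
The ring at the bark edge is 1961 CE, so the injury scar dates to 1961 − 63 = 1898 CE.

1898 CE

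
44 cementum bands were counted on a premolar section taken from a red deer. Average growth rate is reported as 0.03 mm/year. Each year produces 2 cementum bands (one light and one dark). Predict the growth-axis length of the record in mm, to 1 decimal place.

With 2 cementum bands per year, 44 / 2 = 22 years.
Length ≈ 0.03 × 22 = 0.7 mm.

0.7 mm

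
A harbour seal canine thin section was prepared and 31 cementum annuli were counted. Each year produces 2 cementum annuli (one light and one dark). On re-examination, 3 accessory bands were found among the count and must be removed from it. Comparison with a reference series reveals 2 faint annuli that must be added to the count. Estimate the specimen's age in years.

15 years

After corrections the count is 31 − 3 + 2 = 30 cementum annuli.
Dividing by 2 cementum annuli per year: 30 / 2 = 15 years.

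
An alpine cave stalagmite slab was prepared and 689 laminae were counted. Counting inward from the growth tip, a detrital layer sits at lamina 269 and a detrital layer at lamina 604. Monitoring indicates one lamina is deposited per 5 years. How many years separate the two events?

604 − 269 = 335 laminae lie between the two events.
Multiplying by 5 years per lamina: 335 × 5 = 1675 years.

1675 yr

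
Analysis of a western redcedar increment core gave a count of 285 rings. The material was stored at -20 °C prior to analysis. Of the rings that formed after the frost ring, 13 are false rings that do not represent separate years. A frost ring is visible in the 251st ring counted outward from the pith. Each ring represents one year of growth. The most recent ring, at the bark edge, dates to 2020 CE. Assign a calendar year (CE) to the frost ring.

Between ring 251 and the bark edge there are 285 − 251 = 34 rings.
Removing the 13 false rings leaves 34 − 13 = 21 true rings beyond the frost ring.
The ring at the bark edge is 2020 CE, so the frost ring dates to 2020 − 21 = 1999 CE.

1999 CE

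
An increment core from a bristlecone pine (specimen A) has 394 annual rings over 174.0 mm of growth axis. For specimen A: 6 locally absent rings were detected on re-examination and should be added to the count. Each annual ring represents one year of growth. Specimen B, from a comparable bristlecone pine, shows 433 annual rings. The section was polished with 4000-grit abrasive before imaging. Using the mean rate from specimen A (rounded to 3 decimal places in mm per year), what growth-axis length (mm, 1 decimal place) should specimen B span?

Specimen A: adjusted count: 394 + 6 = 400 annual rings.
A: Extension rate ≈ 174.0 / 400 = 0.435 mm per year.
B's length ≈ 0.435 × 433 = 188.4 mm.

188.4 mm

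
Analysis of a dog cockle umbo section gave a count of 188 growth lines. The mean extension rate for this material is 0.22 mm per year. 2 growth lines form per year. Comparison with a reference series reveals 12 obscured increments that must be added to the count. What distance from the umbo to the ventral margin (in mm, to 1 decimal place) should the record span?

22.0 mm

True growth line count = 188 + 12 = 200.
With 2 growth lines per year, 200 / 2 = 100 years.
Predicted length = 0.22 mm/year × 100 years = 22.0 mm.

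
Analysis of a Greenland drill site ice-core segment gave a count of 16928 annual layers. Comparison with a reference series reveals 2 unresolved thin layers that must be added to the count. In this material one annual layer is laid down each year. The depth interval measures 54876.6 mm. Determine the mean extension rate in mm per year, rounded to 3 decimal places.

Correcting the raw count gives 16928 + 2 = 16930 true annual layers.
54876.6 mm over 16930 years gives 54876.6 / 16930 ≈ 3.241 mm per year.

3.241 mm per year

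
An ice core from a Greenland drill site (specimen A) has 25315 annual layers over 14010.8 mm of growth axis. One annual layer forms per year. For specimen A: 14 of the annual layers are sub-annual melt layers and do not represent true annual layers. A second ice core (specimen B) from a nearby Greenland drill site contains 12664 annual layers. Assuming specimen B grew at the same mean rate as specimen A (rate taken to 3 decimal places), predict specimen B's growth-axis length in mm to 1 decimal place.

Specimen A: true annual layer count = 25315 − 14 = 25301.
A: Extension rate ≈ 14010.8 / 25301 = 0.554 mm per year.
B's length ≈ 0.554 × 12664 = 7015.9 mm.

7015.9 mm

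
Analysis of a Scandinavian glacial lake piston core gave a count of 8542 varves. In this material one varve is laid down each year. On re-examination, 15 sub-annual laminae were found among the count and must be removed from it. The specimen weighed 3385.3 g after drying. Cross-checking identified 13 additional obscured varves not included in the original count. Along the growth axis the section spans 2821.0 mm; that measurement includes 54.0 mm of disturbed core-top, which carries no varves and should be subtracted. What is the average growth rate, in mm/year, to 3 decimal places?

0.324 mm/year

After corrections the count is 8542 − 15 + 13 = 8540 varves.
The growth record spans 2821.0 − 54.0 = 2767.0 mm.
2767.0 mm over 8540 years gives 2767.0 / 8540 ≈ 0.324 mm/year.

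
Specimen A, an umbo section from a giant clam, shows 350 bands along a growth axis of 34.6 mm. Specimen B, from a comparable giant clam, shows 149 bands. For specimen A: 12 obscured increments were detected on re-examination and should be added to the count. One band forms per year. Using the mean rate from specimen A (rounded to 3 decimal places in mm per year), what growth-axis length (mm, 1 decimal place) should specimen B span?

Specimen A: correcting the raw count gives 350 + 12 = 362 true bands.
A: Extension rate ≈ 34.6 / 362 = 0.096 mm per year.
Length of B = 0.096 × 149 = 14.3 mm.

14.3 mm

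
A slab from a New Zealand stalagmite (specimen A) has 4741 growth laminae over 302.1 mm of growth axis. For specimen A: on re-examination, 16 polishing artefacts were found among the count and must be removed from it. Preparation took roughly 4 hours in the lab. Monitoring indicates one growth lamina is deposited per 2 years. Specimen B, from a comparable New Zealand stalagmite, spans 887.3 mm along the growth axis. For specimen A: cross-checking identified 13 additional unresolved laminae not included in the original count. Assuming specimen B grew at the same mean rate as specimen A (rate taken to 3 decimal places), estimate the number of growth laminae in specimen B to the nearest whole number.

Specimen A: true growth lamina count = 4741 − 16 + 13 = 4738.
Specimen A: 4738 growth laminae at 2 years each span 4738 × 2 = 9476 years.
A: Mean rate = 302.1 mm / 9476 years ≈ 0.032 mm/yr.
B spans 887.3 / 0.032 = 27728.12 years; at 2 years per growth lamina that is 27728.12 / 2 ≈ 13864 growth laminae.

13864 growth laminae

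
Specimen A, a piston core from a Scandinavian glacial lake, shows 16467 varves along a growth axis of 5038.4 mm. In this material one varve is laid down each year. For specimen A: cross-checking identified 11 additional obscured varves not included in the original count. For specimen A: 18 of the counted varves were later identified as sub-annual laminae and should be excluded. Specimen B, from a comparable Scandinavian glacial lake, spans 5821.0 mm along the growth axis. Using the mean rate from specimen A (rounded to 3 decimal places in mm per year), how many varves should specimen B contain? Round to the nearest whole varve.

Specimen A: true varve count = 16467 − 18 + 11 = 16460.
A: 5038.4 mm over 16460 years gives 5038.4 / 16460 ≈ 0.306 mm/year.
For B, 5821.0 / 0.306 = 19022.88 years ≈ 19023 varves.

19023 varves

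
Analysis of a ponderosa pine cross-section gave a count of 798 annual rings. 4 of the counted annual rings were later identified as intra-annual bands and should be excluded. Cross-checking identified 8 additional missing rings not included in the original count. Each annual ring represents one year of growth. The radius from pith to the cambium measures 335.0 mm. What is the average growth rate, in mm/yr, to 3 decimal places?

0.418 mm/yr

Correcting the raw count gives 798 − 4 + 8 = 802 true annual rings.
Mean rate = 335.0 mm / 802 years ≈ 0.418 mm/yr.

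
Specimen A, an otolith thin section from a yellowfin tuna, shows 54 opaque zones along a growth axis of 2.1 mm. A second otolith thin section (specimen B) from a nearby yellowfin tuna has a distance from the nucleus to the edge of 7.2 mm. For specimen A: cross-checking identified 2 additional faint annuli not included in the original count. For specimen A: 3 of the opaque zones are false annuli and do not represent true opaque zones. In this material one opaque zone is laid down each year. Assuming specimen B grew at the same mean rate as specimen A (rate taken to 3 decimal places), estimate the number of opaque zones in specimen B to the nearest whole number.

180 opaque zones

Specimen A: adjusted count: 54 − 3 + 2 = 53 opaque zones.
A: 2.1 mm over 53 years gives 2.1 / 53 ≈ 0.040 mm/yr.
B spans 7.2 / 0.040 = 180.00 years ≈ 180 opaque zones.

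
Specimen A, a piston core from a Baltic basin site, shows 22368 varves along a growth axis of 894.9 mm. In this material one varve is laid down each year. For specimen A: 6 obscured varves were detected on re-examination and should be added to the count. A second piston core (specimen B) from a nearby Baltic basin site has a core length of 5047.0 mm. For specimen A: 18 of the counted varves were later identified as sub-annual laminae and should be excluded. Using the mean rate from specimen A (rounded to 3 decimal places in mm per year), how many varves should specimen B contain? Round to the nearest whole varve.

126175 varves

Specimen A: after corrections the count is 22368 − 18 + 6 = 22356 varves.
A: 894.9 mm over 22356 years gives 894.9 / 22356 ≈ 0.040 mm per year.
Specimen B: 5047.0 mm / 0.040 mm per year = 126175.00 years ≈ 126175 varves.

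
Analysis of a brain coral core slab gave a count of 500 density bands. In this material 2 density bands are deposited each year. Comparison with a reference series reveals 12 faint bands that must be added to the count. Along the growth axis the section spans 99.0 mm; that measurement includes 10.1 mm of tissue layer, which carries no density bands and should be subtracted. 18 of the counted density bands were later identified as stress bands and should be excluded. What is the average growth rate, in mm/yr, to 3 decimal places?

Adjusted count: 500 − 18 + 12 = 494 density bands.
494 density bands at 2 per year is 494 / 2 = 247 years.
The growth record spans 99.0 − 10.1 = 88.9 mm.
88.9 mm over 247 years gives 88.9 / 247 ≈ 0.360 mm/yr.

0.360 mm/yr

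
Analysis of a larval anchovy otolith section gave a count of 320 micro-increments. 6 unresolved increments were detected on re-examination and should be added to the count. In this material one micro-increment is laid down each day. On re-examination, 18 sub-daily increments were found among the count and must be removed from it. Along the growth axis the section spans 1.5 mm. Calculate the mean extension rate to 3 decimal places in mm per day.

0.005 mm per day

After corrections the count is 320 − 18 + 6 = 308 micro-increments.
Mean rate = 1.5 mm / 308 days ≈ 0.005 mm per day.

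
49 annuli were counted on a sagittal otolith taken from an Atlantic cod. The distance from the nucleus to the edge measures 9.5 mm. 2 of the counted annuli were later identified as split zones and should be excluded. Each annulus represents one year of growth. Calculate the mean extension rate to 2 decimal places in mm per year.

Adjusted count: 49 − 2 = 47 annuli.
9.5 mm over 47 years gives 9.5 / 47 ≈ 0.20 mm per year.

0.20 mm per year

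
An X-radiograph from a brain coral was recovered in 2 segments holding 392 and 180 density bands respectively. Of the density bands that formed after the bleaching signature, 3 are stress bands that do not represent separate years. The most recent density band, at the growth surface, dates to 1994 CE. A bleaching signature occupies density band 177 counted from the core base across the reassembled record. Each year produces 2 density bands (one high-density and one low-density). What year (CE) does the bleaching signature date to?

Total density bands = 392 + 180 = 572.
The bleaching signature sits at density band 177 from the core base, so 572 − 177 = 395 density bands formed after it.
395 − 3 false = 392 true density bands after the bleaching signature.
392 density bands at 2 per year is 392 / 2 = 196 years.
Counting back 196 years from 1994 CE places the bleaching signature in 1994 − 196 = 1798 CE.

1798 CE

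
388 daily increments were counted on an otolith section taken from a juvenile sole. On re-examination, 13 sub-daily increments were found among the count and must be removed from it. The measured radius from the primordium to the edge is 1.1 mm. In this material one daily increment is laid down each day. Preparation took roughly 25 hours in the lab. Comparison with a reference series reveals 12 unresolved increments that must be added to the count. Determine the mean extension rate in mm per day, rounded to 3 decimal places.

0.003 mm per day

True daily increment count = 388 − 13 + 12 = 387.
Mean rate = 1.1 mm / 387 days ≈ 0.003 mm per day.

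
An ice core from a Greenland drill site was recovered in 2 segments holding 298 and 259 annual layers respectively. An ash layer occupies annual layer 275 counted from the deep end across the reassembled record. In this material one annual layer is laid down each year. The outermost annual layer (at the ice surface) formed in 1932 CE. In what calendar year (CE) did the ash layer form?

1650 CE

Total annual layers = 298 + 259 = 557.
Between annual layer 275 and the ice surface there are 557 − 275 = 282 annual layers.
The annual layer at the ice surface is 1932 CE, so the ash layer dates to 1932 − 282 = 1650 CE.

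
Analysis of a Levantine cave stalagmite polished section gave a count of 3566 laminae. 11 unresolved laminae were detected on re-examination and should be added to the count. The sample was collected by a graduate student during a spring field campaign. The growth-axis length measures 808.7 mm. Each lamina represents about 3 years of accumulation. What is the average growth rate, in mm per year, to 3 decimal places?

0.075 mm per year

Correcting the raw count gives 3566 + 11 = 3577 true laminae.
At 3 years per lamina, 3577 × 3 = 10731 years.
808.7 mm over 10731 years gives 808.7 / 10731 ≈ 0.075 mm per year.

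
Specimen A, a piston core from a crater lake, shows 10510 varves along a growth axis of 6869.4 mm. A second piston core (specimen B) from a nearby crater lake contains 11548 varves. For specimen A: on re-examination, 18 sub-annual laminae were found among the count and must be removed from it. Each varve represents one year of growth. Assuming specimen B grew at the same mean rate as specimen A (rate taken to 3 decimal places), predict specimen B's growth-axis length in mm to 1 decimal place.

7563.9 mm

Specimen A: correcting the raw count gives 10510 − 18 = 10492 true varves.
A: Extension rate ≈ 6869.4 / 10492 = 0.655 mm per year.
For B, 0.655 mm/year × 11548 years = 7563.9 mm.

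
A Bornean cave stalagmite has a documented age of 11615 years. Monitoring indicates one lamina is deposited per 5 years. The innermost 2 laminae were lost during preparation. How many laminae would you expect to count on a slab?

One lamina every 5 years means 11615 / 5 = 2323 laminae.
Less the 2 uncaptured laminae: 2323 − 2 = 2321.

2321 laminae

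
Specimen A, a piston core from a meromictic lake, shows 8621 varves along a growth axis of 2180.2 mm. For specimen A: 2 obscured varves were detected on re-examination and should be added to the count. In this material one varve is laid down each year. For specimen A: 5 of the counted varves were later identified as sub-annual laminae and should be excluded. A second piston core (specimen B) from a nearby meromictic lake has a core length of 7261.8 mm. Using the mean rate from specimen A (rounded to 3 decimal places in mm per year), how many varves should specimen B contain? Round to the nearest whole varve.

28703 varves

Specimen A: true varve count = 8621 − 5 + 2 = 8618.
A: Extension rate ≈ 2180.2 / 8618 = 0.253 mm/year.
Specimen B: 7261.8 mm / 0.253 mm per year = 28702.77 years ≈ 28703 varves.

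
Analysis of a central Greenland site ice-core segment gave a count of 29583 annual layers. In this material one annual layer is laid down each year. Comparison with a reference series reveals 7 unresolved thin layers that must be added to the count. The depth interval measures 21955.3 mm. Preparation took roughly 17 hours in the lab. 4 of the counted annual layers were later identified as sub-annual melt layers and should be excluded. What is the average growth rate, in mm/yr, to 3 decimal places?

0.742 mm/yr

After corrections the count is 29583 − 4 + 7 = 29586 annual layers.
21955.3 mm over 29586 years gives 21955.3 / 29586 ≈ 0.742 mm/yr.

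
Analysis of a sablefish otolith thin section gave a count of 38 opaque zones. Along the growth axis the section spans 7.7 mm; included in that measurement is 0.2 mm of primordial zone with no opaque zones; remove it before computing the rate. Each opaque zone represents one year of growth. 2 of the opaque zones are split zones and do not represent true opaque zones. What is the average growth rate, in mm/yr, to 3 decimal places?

True opaque zone count = 38 − 2 = 36.
Removing the 0.2 mm offcut leaves 7.7 − 0.2 = 7.5 mm.
Mean rate = 7.5 mm / 36 years ≈ 0.208 mm/yr.

0.208 mm/yr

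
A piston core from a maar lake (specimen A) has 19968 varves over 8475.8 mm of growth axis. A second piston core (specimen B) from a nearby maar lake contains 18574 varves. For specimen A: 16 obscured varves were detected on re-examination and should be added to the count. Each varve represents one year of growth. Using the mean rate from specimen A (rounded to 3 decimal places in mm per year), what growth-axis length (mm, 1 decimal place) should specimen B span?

Specimen A: true varve count = 19968 + 16 = 19984.
A: Extension rate ≈ 8475.8 / 19984 = 0.424 mm per year.
Length of B = 0.424 × 18574 = 7875.4 mm.

7875.4 mm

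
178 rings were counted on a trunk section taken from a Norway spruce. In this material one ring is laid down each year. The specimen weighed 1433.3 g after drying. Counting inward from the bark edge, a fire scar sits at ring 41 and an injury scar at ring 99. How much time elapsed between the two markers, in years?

The two markers are separated by 99 − 41 = 58 rings.
That is 58 years at one ring per year.

58 years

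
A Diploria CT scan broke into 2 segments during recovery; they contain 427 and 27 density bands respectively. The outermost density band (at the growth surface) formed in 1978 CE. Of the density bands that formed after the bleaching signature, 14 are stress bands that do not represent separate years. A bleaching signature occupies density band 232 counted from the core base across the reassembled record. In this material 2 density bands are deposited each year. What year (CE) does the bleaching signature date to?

Total density bands = 427 + 27 = 454.
454 − 232 = 222 density bands lie beyond the bleaching signature toward the growth surface.
222 − 14 false = 208 true density bands after the bleaching signature.
With 2 density bands per year, 208 / 2 = 104 years.
1978 − 104 = 1874 CE.

1874 CE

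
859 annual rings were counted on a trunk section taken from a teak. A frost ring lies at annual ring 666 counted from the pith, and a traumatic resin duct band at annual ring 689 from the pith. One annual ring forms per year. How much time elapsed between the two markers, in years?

Separation: 689 − 666 = 23 annual rings.
At one annual ring per year, 23 years elapsed between them.

23 years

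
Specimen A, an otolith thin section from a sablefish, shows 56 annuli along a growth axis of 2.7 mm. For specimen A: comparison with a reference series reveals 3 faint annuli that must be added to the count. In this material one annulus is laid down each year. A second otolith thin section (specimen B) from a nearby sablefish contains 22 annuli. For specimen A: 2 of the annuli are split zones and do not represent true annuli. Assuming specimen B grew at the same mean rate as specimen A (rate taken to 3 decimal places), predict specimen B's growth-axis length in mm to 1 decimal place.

1.0 mm

Specimen A: after corrections the count is 56 − 2 + 3 = 57 annuli.
A: Mean rate = 2.7 mm / 57 years ≈ 0.047 mm/year.
For B, 0.047 mm/year × 22 years = 1.0 mm.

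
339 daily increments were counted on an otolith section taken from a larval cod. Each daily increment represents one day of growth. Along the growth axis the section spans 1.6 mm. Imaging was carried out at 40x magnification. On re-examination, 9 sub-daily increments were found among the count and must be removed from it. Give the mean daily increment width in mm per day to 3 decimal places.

Correcting the raw count gives 339 − 9 = 330 true daily increments.
1.6 mm over 330 days gives 1.6 / 330 ≈ 0.005 mm per day.

0.005 mm per day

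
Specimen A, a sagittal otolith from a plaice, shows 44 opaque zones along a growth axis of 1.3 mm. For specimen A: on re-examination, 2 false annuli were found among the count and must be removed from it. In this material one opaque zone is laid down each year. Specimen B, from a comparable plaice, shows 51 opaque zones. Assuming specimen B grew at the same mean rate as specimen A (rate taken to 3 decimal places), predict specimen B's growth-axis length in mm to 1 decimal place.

1.6 mm

Specimen A: true opaque zone count = 44 − 2 = 42.
A: Extension rate ≈ 1.3 / 42 = 0.031 mm/year.
Length of B = 0.031 × 51 = 1.6 mm.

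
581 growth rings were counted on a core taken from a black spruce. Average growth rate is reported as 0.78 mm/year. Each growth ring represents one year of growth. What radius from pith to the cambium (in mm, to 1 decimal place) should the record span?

581 years of growth are recorded.
Predicted length = 0.78 mm/year × 581 years = 453.2 mm.

453.2 mm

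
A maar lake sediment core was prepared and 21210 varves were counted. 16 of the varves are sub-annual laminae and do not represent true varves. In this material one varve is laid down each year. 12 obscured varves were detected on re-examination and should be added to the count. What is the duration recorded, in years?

True varve count = 21210 − 16 + 12 = 21206.
At one varve per year, that is 21206 years.

21206 years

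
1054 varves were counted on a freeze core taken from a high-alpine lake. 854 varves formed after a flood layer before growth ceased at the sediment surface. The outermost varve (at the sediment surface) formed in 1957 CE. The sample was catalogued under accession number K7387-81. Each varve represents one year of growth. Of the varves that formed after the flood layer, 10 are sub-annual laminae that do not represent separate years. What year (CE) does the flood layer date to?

1113 CE

There are 854 varves younger than the flood layer.
Removing the 10 false varves leaves 854 − 10 = 844 true varves beyond the flood layer.
1957 − 844 = 1113 CE.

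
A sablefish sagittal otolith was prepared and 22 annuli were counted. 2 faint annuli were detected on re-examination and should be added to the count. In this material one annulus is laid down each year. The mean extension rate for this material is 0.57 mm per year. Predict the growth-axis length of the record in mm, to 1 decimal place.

13.7 mm

After corrections the count is 22 + 2 = 24 annuli.
24 years at 0.57 mm/year gives 0.57 × 24 = 13.7 mm.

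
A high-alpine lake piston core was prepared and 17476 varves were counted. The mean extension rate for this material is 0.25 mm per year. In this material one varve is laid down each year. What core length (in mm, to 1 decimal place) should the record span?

4369.0 mm

The record spans 17476 years at 0.25 mm per year.
17476 years at 0.25 mm/year gives 0.25 × 17476 = 4369.0 mm.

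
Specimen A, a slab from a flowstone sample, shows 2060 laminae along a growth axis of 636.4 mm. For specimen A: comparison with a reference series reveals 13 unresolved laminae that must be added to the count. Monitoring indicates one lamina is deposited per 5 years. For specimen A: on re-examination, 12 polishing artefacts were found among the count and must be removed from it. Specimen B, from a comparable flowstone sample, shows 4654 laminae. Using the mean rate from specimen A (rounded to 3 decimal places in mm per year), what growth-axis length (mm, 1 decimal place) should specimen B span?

1442.7 mm

Specimen A: true lamina count = 2060 − 12 + 13 = 2061.
Specimen A: at 5 years per lamina, 2061 × 5 = 10305 years.
A: Mean rate = 636.4 mm / 10305 years ≈ 0.062 mm/year.
Specimen B: at 5 years per lamina, 4654 × 5 = 23270 years. For B, 0.062 mm/year × 23270 years = 1442.7 mm.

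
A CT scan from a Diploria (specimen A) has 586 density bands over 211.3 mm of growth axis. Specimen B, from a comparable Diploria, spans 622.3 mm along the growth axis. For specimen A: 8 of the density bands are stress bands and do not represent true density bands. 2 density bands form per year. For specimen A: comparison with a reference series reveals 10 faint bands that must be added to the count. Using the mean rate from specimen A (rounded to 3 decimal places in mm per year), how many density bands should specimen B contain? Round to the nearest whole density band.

Specimen A: after corrections the count is 586 − 8 + 10 = 588 density bands.
Specimen A: 588 density bands at 2 per year is 588 / 2 = 294 years.
A: Mean rate = 211.3 mm / 294 years ≈ 0.719 mm/year.
Specimen B: 622.3 mm / 0.719 mm per year = 865.51 years; at 2 density bands per year that is 865.51 × 2 ≈ 1731 density bands.

1731 density bands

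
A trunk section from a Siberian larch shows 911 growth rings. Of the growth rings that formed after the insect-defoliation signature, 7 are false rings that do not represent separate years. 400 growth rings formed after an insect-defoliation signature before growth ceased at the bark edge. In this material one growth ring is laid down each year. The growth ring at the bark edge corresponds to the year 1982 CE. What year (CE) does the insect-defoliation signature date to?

400 growth rings post-date the insect-defoliation signature.
400 − 7 false = 393 true growth rings after the insect-defoliation signature.
1982 − 393 = 1589 CE.

1589 CE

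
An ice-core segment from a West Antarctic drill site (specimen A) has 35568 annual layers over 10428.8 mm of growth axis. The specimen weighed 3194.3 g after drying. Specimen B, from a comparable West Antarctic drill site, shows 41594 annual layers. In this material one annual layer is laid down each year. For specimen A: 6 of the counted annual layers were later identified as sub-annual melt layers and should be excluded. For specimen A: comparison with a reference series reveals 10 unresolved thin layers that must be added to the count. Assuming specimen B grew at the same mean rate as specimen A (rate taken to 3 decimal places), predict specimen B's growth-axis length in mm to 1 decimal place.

12187.0 mm

Specimen A: adjusted count: 35568 − 6 + 10 = 35572 annual layers.
A: 10428.8 mm over 35572 years gives 10428.8 / 35572 ≈ 0.293 mm/yr.
For B, 0.293 mm/year × 41594 years = 12187.0 mm.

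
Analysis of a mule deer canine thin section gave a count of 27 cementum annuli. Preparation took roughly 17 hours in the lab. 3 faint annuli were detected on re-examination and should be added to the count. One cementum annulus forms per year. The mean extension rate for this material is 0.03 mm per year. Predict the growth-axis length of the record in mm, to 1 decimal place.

0.9 mm

After corrections the count is 27 + 3 = 30 cementum annuli.
30 years at 0.03 mm/year gives 0.03 × 30 = 0.9 mm.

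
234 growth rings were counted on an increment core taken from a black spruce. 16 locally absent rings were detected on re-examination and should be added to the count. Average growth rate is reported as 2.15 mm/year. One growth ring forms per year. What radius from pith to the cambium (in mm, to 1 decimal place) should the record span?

Correcting the raw count gives 234 + 16 = 250 true growth rings.
Length ≈ 2.15 × 250 = 537.5 mm.

537.5 mm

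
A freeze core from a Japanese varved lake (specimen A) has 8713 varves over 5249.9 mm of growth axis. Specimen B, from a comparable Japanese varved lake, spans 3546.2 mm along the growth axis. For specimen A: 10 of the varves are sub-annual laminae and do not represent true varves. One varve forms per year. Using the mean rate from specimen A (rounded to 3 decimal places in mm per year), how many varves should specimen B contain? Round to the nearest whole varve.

5881 varves

Specimen A: true varve count = 8713 − 10 = 8703.
A: 5249.9 mm over 8703 years gives 5249.9 / 8703 ≈ 0.603 mm/yr.
Specimen B: 3546.2 mm / 0.603 mm per year = 5880.93 years ≈ 5881 varves.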